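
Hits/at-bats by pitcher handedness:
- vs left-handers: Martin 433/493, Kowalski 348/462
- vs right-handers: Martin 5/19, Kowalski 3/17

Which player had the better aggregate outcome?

Martin

Vs left-handers: Martin 433/493 = 87.8%, Kowalski 348/462 = 75.3% → Martin
Vs right-handers: Martin 5/19 = 26.3%, Kowalski 3/17 = 17.6% → Martin
Overall: Martin 438/512 = 85.5%, Kowalski 351/479 = 73.3% → Martin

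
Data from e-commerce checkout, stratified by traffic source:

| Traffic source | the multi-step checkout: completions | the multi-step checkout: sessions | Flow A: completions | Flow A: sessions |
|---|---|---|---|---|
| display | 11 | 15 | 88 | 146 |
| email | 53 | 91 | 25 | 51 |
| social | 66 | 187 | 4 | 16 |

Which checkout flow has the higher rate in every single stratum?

Display: the multi-step checkout 11/15 = 73.3%, Flow A 88/146 = 60.3% → the multi-step checkout
Email: the multi-step checkout 53/91 = 58.2%, Flow A 25/51 = 49.0% → the multi-step checkout
Social: the multi-step checkout 66/187 = 35.3%, Flow A 4/16 = 25.0% → the multi-step checkout
The multi-step checkout has the higher rate in all 3 groups.

the multi-step checkout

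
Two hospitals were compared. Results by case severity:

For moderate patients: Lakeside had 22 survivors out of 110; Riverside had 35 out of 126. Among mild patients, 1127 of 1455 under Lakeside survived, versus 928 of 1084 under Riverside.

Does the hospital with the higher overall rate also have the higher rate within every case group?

Moderate: Lakeside 22/110 = 20.0%, Riverside 35/126 = 27.8% → Riverside
Mild: Lakeside 1127/1455 = 77.5%, Riverside 928/1084 = 85.6% → Riverside
Overall: Lakeside 1149/1565 = 73.4%, Riverside 963/1210 = 79.6% → Riverside
Riverside wins overall and in every case group — no reversal.

Yes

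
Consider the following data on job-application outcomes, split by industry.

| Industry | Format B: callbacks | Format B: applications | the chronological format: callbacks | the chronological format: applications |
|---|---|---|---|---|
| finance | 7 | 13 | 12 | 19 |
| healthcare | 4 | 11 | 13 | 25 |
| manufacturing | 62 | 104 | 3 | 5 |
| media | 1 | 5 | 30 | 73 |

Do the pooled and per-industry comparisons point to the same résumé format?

Finance: Format B 7/13 = 53.8%, the chronological format 12/19 = 63.2% → the chronological format
Healthcare: Format B 4/11 = 36.4%, the chronological format 13/25 = 52.0% → the chronological format
Manufacturing: Format B 62/104 = 59.6%, the chronological format 3/5 = 60.0% → the chronological format
Media: Format B 1/5 = 20.0%, the chronological format 30/73 = 41.1% → the chronological format
Overall: Format B 74/133 = 55.6%, the chronological format 58/122 = 47.5% → Format B
The chronological format wins each industry group but Format B wins overall — the comparison reverses. The chronological format's applications skew toward media, which has a lower base rate.

No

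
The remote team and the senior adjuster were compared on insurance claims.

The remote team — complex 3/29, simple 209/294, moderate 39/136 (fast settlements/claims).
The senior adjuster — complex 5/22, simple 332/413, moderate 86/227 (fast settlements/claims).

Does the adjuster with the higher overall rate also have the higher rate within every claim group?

Complex: the remote team 3/29 = 10.3%, the senior adjuster 5/22 = 22.7% → the senior adjuster
Simple: the remote team 209/294 = 71.1%, the senior adjuster 332/413 = 80.4% → the senior adjuster
Moderate: the remote team 39/136 = 28.7%, the senior adjuster 86/227 = 37.9% → the senior adjuster
Overall: the remote team 251/459 = 54.7%, the senior adjuster 423/662 = 63.9% → the senior adjuster
The senior adjuster wins overall and in every claim group — no reversal.

Yes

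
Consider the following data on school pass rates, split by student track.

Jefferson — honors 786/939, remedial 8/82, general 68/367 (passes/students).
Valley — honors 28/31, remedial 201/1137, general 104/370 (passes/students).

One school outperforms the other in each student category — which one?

Valley

Honors: Jefferson 786/939 = 83.7%, Valley 28/31 = 90.3% → Valley
Remedial: Jefferson 8/82 = 9.8%, Valley 201/1137 = 17.7% → Valley
General: Jefferson 68/367 = 18.5%, Valley 104/370 = 28.1% → Valley
Valley has the higher rate in all 3 groups.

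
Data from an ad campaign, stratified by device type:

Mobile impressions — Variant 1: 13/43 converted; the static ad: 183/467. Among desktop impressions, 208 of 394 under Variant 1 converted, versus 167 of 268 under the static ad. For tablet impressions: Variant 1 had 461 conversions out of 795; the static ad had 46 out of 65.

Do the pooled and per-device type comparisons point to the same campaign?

No

Mobile: Variant 1 13/43 = 30.2%, the static ad 183/467 = 39.2% → the static ad
Desktop: Variant 1 208/394 = 52.8%, the static ad 167/268 = 62.3% → the static ad
Tablet: Variant 1 461/795 = 58.0%, the static ad 46/65 = 70.8% → the static ad
Overall: Variant 1 682/1232 = 55.4%, the static ad 396/800 = 49.5% → Variant 1
The static ad wins each device group but Variant 1 wins overall — the comparison reverses. The static ad's impressions skew toward mobile, which has a lower base rate.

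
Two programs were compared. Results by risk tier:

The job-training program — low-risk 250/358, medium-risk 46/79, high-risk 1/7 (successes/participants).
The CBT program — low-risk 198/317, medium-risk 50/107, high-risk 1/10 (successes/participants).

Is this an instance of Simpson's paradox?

No

Low-risk: the job-training program 250/358 = 69.8%, the CBT program 198/317 = 62.5% → the job-training program
Medium-risk: the job-training program 46/79 = 58.2%, the CBT program 50/107 = 46.7% → the job-training program
High-risk: the job-training program 1/7 = 14.3%, the CBT program 1/10 = 10.0% → the job-training program
Overall: the job-training program 297/444 = 66.9%, the CBT program 249/434 = 57.4% → the job-training program
The job-training program wins overall and in every risk group — no reversal.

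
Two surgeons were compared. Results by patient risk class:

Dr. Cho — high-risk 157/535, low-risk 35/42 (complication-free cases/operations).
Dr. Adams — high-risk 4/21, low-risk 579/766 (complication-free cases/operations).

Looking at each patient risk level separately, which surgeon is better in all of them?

Dr. Cho

High-risk: Dr. Cho 157/535 = 29.3%, Dr. Adams 4/21 = 19.0% → Dr. Cho
Low-risk: Dr. Cho 35/42 = 83.3%, Dr. Adams 579/766 = 75.6% → Dr. Cho
Dr. Cho has the higher rate in both groups.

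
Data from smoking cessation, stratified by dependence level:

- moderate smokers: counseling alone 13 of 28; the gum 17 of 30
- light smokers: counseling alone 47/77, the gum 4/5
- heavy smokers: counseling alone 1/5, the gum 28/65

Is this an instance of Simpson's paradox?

Yes

Moderate smokers: counseling alone 13/28 = 46.4%, the gum 17/30 = 56.7% → the gum
Light smokers: counseling alone 47/77 = 61.0%, the gum 4/5 = 80.0% → the gum
Heavy smokers: counseling alone 1/5 = 20.0%, the gum 28/65 = 43.1% → the gum
Overall: counseling alone 61/110 = 55.5%, the gum 49/100 = 49.0% → counseling alone
The gum wins each dependence group but counseling alone wins overall — the comparison reverses. The gum's participants skew toward heavy smokers, which has a lower base rate.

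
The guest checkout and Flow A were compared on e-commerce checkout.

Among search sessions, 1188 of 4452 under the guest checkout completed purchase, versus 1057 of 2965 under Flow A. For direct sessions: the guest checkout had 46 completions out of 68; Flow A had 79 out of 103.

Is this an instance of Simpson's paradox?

Search: the guest checkout 1188/4452 = 26.7%, Flow A 1057/2965 = 35.6% → Flow A
Direct: the guest checkout 46/68 = 67.6%, Flow A 79/103 = 76.7% → Flow A
Overall: the guest checkout 1234/4520 = 27.3%, Flow A 1136/3068 = 37.0% → Flow A
Flow A wins overall and in every traffic group — no reversal.

No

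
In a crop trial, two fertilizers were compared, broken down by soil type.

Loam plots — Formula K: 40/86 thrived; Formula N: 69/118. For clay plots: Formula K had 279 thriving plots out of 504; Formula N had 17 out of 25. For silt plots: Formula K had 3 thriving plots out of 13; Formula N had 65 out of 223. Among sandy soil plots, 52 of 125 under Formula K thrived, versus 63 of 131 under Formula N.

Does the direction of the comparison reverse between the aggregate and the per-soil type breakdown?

Loam: Formula K 40/86 = 46.5%, Formula N 69/118 = 58.5% → Formula N
Clay: Formula K 279/504 = 55.4%, Formula N 17/25 = 68.0% → Formula N
Silt: Formula K 3/13 = 23.1%, Formula N 65/223 = 29.1% → Formula N
Sandy soil: Formula K 52/125 = 41.6%, Formula N 63/131 = 48.1% → Formula N
Overall: Formula K 374/728 = 51.4%, Formula N 214/497 = 43.1% → Formula K
Formula N wins each soil group but Formula K wins overall — the comparison reverses. Formula N's plots skew toward silt, which has a lower base rate.

Yes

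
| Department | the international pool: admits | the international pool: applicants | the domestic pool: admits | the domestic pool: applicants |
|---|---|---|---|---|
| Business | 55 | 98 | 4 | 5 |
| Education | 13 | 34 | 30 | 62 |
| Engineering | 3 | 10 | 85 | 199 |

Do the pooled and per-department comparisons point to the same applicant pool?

No

Business: the international pool 55/98 = 56.1%, the domestic pool 4/5 = 80.0% → the domestic pool
Education: the international pool 13/34 = 38.2%, the domestic pool 30/62 = 48.4% → the domestic pool
Engineering: the international pool 3/10 = 30.0%, the domestic pool 85/199 = 42.7% → the domestic pool
Overall: the international pool 71/142 = 50.0%, the domestic pool 119/266 = 44.7% → the international pool
The domestic pool wins each department group but the international pool wins overall — the comparison reverses. The domestic pool's applicants skew toward Engineering, which has a lower base rate.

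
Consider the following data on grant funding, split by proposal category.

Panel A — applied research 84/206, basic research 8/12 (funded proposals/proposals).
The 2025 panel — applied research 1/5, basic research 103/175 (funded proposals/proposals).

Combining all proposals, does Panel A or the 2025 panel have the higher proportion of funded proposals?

the 2025 panel

Applied research: Panel A 84/206 = 40.8%, the 2025 panel 1/5 = 20.0% → Panel A
Basic research: Panel A 8/12 = 66.7%, the 2025 panel 103/175 = 58.9% → Panel A
Overall: Panel A 92/218 = 42.2%, the 2025 panel 104/180 = 57.8% → the 2025 panel
(Panel A wins every proposal group but the 2025 panel wins overall — Panel A's proposals skew toward the low-rate applied research group.)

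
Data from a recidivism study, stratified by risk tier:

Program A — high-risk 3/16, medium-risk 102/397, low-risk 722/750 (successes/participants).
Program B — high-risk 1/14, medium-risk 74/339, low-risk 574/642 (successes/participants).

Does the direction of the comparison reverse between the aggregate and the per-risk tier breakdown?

High-risk: Program A 3/16 = 18.8%, Program B 1/14 = 7.1% → Program A
Medium-risk: Program A 102/397 = 25.7%, Program B 74/339 = 21.8% → Program A
Low-risk: Program A 722/750 = 96.3%, Program B 574/642 = 89.4% → Program A
Overall: Program A 827/1163 = 71.1%, Program B 649/995 = 65.2% → Program A
Program A wins overall and in every risk group — no reversal.

No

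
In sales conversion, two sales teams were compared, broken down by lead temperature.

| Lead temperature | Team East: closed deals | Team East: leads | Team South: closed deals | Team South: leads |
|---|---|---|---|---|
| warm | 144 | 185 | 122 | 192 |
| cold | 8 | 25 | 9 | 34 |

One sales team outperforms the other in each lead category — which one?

Team East

Warm: Team East 144/185 = 77.8%, Team South 122/192 = 63.5% → Team East
Cold: Team East 8/25 = 32.0%, Team South 9/34 = 26.5% → Team East
Team East has the higher rate in both groups.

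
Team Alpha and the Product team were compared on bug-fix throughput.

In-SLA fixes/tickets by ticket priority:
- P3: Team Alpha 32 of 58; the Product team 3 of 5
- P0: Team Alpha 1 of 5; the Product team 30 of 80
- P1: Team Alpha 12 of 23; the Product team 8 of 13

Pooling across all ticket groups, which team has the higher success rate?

Team Alpha

P3: Team Alpha 32/58 = 55.2%, the Product team 3/5 = 60.0% → the Product team
P0: Team Alpha 1/5 = 20.0%, the Product team 30/80 = 37.5% → the Product team
P1: Team Alpha 12/23 = 52.2%, the Product team 8/13 = 61.5% → the Product team
Overall: Team Alpha 45/86 = 52.3%, the Product team 41/98 = 41.8% → Team Alpha
(The Product team wins every ticket group but Team Alpha wins overall — the Product team's tickets skew toward the low-rate P0 group.)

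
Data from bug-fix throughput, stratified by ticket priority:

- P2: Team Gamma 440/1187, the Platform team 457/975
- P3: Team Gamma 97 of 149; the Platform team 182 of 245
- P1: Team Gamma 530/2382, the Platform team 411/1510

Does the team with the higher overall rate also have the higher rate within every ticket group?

Yes

P2: Team Gamma 440/1187 = 37.1%, the Platform team 457/975 = 46.9% → the Platform team
P3: Team Gamma 97/149 = 65.1%, the Platform team 182/245 = 74.3% → the Platform team
P1: Team Gamma 530/2382 = 22.3%, the Platform team 411/1510 = 27.2% → the Platform team
Overall: Team Gamma 1067/3718 = 28.7%, the Platform team 1050/2730 = 38.5% → the Platform team
The Platform team wins overall and in every ticket group — no reversal.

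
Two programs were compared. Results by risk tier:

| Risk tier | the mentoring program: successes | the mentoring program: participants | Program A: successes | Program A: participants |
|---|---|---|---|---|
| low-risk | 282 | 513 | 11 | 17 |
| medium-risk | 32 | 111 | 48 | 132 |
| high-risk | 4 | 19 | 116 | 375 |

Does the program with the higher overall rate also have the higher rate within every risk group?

No

Low-risk: the mentoring program 282/513 = 55.0%, Program A 11/17 = 64.7% → Program A
Medium-risk: the mentoring program 32/111 = 28.8%, Program A 48/132 = 36.4% → Program A
High-risk: the mentoring program 4/19 = 21.1%, Program A 116/375 = 30.9% → Program A
Overall: the mentoring program 318/643 = 49.5%, Program A 175/524 = 33.4% → the mentoring program
Program A wins each risk group but the mentoring program wins overall — the comparison reverses. Program A's participants skew toward high-risk, which has a lower base rate.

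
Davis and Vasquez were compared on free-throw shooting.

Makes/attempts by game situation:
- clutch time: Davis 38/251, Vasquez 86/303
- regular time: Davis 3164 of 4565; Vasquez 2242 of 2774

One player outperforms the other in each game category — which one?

Vasquez

Clutch time: Davis 38/251 = 15.1%, Vasquez 86/303 = 28.4% → Vasquez
Regular time: Davis 3164/4565 = 69.3%, Vasquez 2242/2774 = 80.8% → Vasquez
Vasquez has the higher rate in both groups.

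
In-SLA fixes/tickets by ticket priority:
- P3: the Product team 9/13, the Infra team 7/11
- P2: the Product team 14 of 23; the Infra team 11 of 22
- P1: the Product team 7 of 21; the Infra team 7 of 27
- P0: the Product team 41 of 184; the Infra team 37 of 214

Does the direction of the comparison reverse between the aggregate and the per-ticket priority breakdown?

P3: the Product team 9/13 = 69.2%, the Infra team 7/11 = 63.6% → the Product team
P2: the Product team 14/23 = 60.9%, the Infra team 11/22 = 50.0% → the Product team
P1: the Product team 7/21 = 33.3%, the Infra team 7/27 = 25.9% → the Product team
P0: the Product team 41/184 = 22.3%, the Infra team 37/214 = 17.3% → the Product team
Overall: the Product team 71/241 = 29.5%, the Infra team 62/274 = 22.6% → the Product team
The Product team wins overall and in every ticket group — no reversal.

No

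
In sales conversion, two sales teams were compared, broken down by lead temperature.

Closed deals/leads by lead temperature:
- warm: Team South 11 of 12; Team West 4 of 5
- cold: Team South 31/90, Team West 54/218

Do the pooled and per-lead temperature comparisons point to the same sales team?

Warm: Team South 11/12 = 91.7%, Team West 4/5 = 80.0% → Team South
Cold: Team South 31/90 = 34.4%, Team West 54/218 = 24.8% → Team South
Overall: Team South 42/102 = 41.2%, Team West 58/223 = 26.0% → Team South
Team South wins overall and in every lead group — no reversal.

Yes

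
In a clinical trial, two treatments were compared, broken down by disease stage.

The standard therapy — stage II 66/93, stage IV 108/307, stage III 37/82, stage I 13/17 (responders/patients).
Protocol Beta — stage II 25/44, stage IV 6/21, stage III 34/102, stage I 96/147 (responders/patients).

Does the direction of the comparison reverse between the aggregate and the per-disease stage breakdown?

Stage II: the standard therapy 66/93 = 71.0%, Protocol Beta 25/44 = 56.8% → the standard therapy
Stage IV: the standard therapy 108/307 = 35.2%, Protocol Beta 6/21 = 28.6% → the standard therapy
Stage III: the standard therapy 37/82 = 45.1%, Protocol Beta 34/102 = 33.3% → the standard therapy
Stage I: the standard therapy 13/17 = 76.5%, Protocol Beta 96/147 = 65.3% → the standard therapy
Overall: the standard therapy 224/499 = 44.9%, Protocol Beta 161/314 = 51.3% → Protocol Beta
The standard therapy wins each disease group but Protocol Beta wins overall — the comparison reverses. The standard therapy's patients skew toward stage IV, which has a lower base rate.

Yes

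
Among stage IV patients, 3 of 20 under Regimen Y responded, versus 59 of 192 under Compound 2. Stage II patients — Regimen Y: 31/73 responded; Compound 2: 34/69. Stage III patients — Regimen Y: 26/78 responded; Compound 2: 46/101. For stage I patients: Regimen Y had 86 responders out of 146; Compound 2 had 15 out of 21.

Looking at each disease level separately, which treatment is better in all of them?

Stage IV: Regimen Y 3/20 = 15.0%, Compound 2 59/192 = 30.7% → Compound 2
Stage II: Regimen Y 31/73 = 42.5%, Compound 2 34/69 = 49.3% → Compound 2
Stage III: Regimen Y 26/78 = 33.3%, Compound 2 46/101 = 45.5% → Compound 2
Stage I: Regimen Y 86/146 = 58.9%, Compound 2 15/21 = 71.4% → Compound 2
Compound 2 has the higher rate in all 4 groups.

Compound 2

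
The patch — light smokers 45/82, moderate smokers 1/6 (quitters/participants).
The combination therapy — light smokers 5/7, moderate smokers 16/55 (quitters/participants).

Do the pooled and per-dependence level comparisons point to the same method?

No

Light smokers: the patch 45/82 = 54.9%, the combination therapy 5/7 = 71.4% → the combination therapy
Moderate smokers: the patch 1/6 = 16.7%, the combination therapy 16/55 = 29.1% → the combination therapy
Overall: the patch 46/88 = 52.3%, the combination therapy 21/62 = 33.9% → the patch
The combination therapy wins each dependence group but the patch wins overall — the comparison reverses. The combination therapy's participants skew toward moderate smokers, which has a lower base rate.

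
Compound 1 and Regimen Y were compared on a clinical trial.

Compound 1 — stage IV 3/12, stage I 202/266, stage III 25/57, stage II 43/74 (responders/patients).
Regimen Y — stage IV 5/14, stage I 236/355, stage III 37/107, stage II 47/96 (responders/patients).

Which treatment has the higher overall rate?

Stage IV: Compound 1 3/12 = 25.0%, Regimen Y 5/14 = 35.7% → Regimen Y
Stage I: Compound 1 202/266 = 75.9%, Regimen Y 236/355 = 66.5% → Compound 1
Stage III: Compound 1 25/57 = 43.9%, Regimen Y 37/107 = 34.6% → Compound 1
Stage II: Compound 1 43/74 = 58.1%, Regimen Y 47/96 = 49.0% → Compound 1
Overall: Compound 1 273/409 = 66.7%, Regimen Y 325/572 = 56.8% → Compound 1
(Neither sweeps every disease group, but Compound 1 has the higher pooled rate.)

Compound 1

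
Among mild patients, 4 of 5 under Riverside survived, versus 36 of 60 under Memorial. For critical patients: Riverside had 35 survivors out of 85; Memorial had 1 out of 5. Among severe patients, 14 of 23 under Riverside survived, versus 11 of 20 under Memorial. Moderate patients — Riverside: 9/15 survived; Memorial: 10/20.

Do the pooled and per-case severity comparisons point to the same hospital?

Mild: Riverside 4/5 = 80.0%, Memorial 36/60 = 60.0% → Riverside
Critical: Riverside 35/85 = 41.2%, Memorial 1/5 = 20.0% → Riverside
Severe: Riverside 14/23 = 60.9%, Memorial 11/20 = 55.0% → Riverside
Moderate: Riverside 9/15 = 60.0%, Memorial 10/20 = 50.0% → Riverside
Overall: Riverside 62/128 = 48.4%, Memorial 58/105 = 55.2% → Memorial
Riverside wins each case group but Memorial wins overall — the comparison reverses. Riverside's patients skew toward critical, which has a lower base rate.

No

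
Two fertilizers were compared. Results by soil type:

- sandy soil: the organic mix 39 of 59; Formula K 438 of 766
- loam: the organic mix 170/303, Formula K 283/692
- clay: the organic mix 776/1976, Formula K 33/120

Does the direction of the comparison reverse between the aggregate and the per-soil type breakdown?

Yes

Sandy soil: the organic mix 39/59 = 66.1%, Formula K 438/766 = 57.2% → the organic mix
Loam: the organic mix 170/303 = 56.1%, Formula K 283/692 = 40.9% → the organic mix
Clay: the organic mix 776/1976 = 39.3%, Formula K 33/120 = 27.5% → the organic mix
Overall: the organic mix 985/2338 = 42.1%, Formula K 754/1578 = 47.8% → Formula K
The organic mix wins each soil group but Formula K wins overall — the comparison reverses. The organic mix's plots skew toward clay, which has a lower base rate.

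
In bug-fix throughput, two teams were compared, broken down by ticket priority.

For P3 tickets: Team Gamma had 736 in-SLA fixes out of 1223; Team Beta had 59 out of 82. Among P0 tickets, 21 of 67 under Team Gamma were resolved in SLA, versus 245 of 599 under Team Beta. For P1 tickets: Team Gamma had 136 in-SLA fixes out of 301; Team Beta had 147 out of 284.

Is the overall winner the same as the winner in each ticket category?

No

P3: Team Gamma 736/1223 = 60.2%, Team Beta 59/82 = 72.0% → Team Beta
P0: Team Gamma 21/67 = 31.3%, Team Beta 245/599 = 40.9% → Team Beta
P1: Team Gamma 136/301 = 45.2%, Team Beta 147/284 = 51.8% → Team Beta
Overall: Team Gamma 893/1591 = 56.1%, Team Beta 451/965 = 46.7% → Team Gamma
Team Beta wins each ticket group but Team Gamma wins overall — the comparison reverses. Team Beta's tickets skew toward P0, which has a lower base rate.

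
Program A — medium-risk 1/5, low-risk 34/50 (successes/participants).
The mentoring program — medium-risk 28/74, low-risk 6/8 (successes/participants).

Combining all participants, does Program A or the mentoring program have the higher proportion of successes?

Medium-risk: Program A 1/5 = 20.0%, the mentoring program 28/74 = 37.8% → the mentoring program
Low-risk: Program A 34/50 = 68.0%, the mentoring program 6/8 = 75.0% → the mentoring program
Overall: Program A 35/55 = 63.6%, the mentoring program 34/82 = 41.5% → Program A
(The mentoring program wins every risk group but Program A wins overall — the mentoring program's participants skew toward the low-rate medium-risk group.)

Program A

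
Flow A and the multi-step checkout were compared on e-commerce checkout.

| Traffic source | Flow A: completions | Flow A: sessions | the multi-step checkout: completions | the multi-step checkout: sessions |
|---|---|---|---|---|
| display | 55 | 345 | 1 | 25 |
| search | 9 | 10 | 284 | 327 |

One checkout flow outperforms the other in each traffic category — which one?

Display: Flow A 55/345 = 15.9%, the multi-step checkout 1/25 = 4.0% → Flow A
Search: Flow A 9/10 = 90.0%, the multi-step checkout 284/327 = 86.9% → Flow A
Flow A has the higher rate in both groups.

Flow A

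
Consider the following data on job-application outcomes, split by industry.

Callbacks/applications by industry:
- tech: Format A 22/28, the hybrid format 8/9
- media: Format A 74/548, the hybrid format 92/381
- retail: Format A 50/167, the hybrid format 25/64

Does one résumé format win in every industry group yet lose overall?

No

Tech: Format A 22/28 = 78.6%, the hybrid format 8/9 = 88.9% → the hybrid format
Media: Format A 74/548 = 13.5%, the hybrid format 92/381 = 24.1% → the hybrid format
Retail: Format A 50/167 = 29.9%, the hybrid format 25/64 = 39.1% → the hybrid format
Overall: Format A 146/743 = 19.7%, the hybrid format 125/454 = 27.5% → the hybrid format
The hybrid format wins overall and in every industry group — no reversal.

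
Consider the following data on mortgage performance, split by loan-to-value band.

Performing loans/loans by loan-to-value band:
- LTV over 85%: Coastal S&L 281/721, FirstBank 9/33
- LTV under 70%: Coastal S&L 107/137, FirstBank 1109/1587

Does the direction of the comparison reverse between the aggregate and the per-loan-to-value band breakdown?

LTV over 85%: Coastal S&L 281/721 = 39.0%, FirstBank 9/33 = 27.3% → Coastal S&L
LTV under 70%: Coastal S&L 107/137 = 78.1%, FirstBank 1109/1587 = 69.9% → Coastal S&L
Overall: Coastal S&L 388/858 = 45.2%, FirstBank 1118/1620 = 69.0% → FirstBank
Coastal S&L wins each loan-to-value group but FirstBank wins overall — the comparison reverses. Coastal S&L's loans skew toward LTV over 85%, which has a lower base rate.

Yes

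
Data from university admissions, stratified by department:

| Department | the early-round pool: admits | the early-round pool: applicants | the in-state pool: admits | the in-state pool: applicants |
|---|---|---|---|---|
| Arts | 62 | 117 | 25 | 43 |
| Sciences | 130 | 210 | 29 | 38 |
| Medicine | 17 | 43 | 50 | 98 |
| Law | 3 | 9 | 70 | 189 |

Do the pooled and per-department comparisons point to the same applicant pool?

Arts: the early-round pool 62/117 = 53.0%, the in-state pool 25/43 = 58.1% → the in-state pool
Sciences: the early-round pool 130/210 = 61.9%, the in-state pool 29/38 = 76.3% → the in-state pool
Medicine: the early-round pool 17/43 = 39.5%, the in-state pool 50/98 = 51.0% → the in-state pool
Law: the early-round pool 3/9 = 33.3%, the in-state pool 70/189 = 37.0% → the in-state pool
Overall: the early-round pool 212/379 = 55.9%, the in-state pool 174/368 = 47.3% → the early-round pool
The in-state pool wins each department group but the early-round pool wins overall — the comparison reverses. The in-state pool's applicants skew toward Law, which has a lower base rate.

No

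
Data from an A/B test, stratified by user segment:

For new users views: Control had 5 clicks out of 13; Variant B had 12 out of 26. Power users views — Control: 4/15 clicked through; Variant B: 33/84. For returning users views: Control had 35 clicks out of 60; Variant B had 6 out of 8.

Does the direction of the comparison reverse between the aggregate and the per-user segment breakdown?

New users: Control 5/13 = 38.5%, Variant B 12/26 = 46.2% → Variant B
Power users: Control 4/15 = 26.7%, Variant B 33/84 = 39.3% → Variant B
Returning users: Control 35/60 = 58.3%, Variant B 6/8 = 75.0% → Variant B
Overall: Control 44/88 = 50.0%, Variant B 51/118 = 43.2% → Control
Variant B wins each user group but Control wins overall — the comparison reverses. Variant B's views skew toward power users, which has a lower base rate.

Yes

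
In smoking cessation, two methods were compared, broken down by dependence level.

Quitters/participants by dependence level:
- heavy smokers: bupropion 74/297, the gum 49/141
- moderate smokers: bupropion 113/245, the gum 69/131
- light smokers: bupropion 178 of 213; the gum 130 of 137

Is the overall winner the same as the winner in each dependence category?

Heavy smokers: bupropion 74/297 = 24.9%, the gum 49/141 = 34.8% → the gum
Moderate smokers: bupropion 113/245 = 46.1%, the gum 69/131 = 52.7% → the gum
Light smokers: bupropion 178/213 = 83.6%, the gum 130/137 = 94.9% → the gum
Overall: bupropion 365/755 = 48.3%, the gum 248/409 = 60.6% → the gum
The gum wins overall and in every dependence group — no reversal.

Yes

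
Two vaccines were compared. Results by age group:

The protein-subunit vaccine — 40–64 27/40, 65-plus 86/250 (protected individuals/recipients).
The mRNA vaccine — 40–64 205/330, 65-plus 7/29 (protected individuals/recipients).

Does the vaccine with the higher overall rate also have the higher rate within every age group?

40–64: the protein-subunit vaccine 27/40 = 67.5%, the mRNA vaccine 205/330 = 62.1% → the protein-subunit vaccine
65-plus: the protein-subunit vaccine 86/250 = 34.4%, the mRNA vaccine 7/29 = 24.1% → the protein-subunit vaccine
Overall: the protein-subunit vaccine 113/290 = 39.0%, the mRNA vaccine 212/359 = 59.1% → the mRNA vaccine
The protein-subunit vaccine wins each age group but the mRNA vaccine wins overall — the comparison reverses. The protein-subunit vaccine's recipients skew toward 65-plus, which has a lower base rate.

No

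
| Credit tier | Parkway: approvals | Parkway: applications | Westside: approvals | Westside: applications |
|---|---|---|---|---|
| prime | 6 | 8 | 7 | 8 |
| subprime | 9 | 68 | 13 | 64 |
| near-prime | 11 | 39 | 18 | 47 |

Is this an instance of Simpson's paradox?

Prime: Parkway 6/8 = 75.0%, Westside 7/8 = 87.5% → Westside
Subprime: Parkway 9/68 = 13.2%, Westside 13/64 = 20.3% → Westside
Near-prime: Parkway 11/39 = 28.2%, Westside 18/47 = 38.3% → Westside
Overall: Parkway 26/115 = 22.6%, Westside 38/119 = 31.9% → Westside
Westside wins overall and in every credit group — no reversal.

No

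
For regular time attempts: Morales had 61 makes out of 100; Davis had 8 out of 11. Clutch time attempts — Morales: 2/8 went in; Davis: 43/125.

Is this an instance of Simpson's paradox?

Regular time: Morales 61/100 = 61.0%, Davis 8/11 = 72.7% → Davis
Clutch time: Morales 2/8 = 25.0%, Davis 43/125 = 34.4% → Davis
Overall: Morales 63/108 = 58.3%, Davis 51/136 = 37.5% → Morales
Davis wins each game group but Morales wins overall — the comparison reverses. Davis's attempts skew toward clutch time, which has a lower base rate.

Yes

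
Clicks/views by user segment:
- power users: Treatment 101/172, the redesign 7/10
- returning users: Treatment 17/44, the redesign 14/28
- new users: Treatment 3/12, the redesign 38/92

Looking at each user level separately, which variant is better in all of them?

Power users: Treatment 101/172 = 58.7%, the redesign 7/10 = 70.0% → the redesign
Returning users: Treatment 17/44 = 38.6%, the redesign 14/28 = 50.0% → the redesign
New users: Treatment 3/12 = 25.0%, the redesign 38/92 = 41.3% → the redesign
The redesign has the higher rate in all 3 groups.

the redesign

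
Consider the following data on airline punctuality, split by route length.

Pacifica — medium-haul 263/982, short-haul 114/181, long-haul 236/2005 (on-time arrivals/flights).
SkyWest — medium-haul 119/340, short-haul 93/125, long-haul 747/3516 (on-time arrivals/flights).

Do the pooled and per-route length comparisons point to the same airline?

Medium-haul: Pacifica 263/982 = 26.8%, SkyWest 119/340 = 35.0% → SkyWest
Short-haul: Pacifica 114/181 = 63.0%, SkyWest 93/125 = 74.4% → SkyWest
Long-haul: Pacifica 236/2005 = 11.8%, SkyWest 747/3516 = 21.2% → SkyWest
Overall: Pacifica 613/3168 = 19.3%, SkyWest 959/3981 = 24.1% → SkyWest
SkyWest wins overall and in every route group — no reversal.

Yes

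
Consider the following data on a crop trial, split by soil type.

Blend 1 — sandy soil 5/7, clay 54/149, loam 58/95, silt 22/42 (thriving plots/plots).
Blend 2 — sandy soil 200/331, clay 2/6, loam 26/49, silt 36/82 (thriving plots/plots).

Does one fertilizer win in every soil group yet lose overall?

Sandy soil: Blend 1 5/7 = 71.4%, Blend 2 200/331 = 60.4% → Blend 1
Clay: Blend 1 54/149 = 36.2%, Blend 2 2/6 = 33.3% → Blend 1
Loam: Blend 1 58/95 = 61.1%, Blend 2 26/49 = 53.1% → Blend 1
Silt: Blend 1 22/42 = 52.4%, Blend 2 36/82 = 43.9% → Blend 1
Overall: Blend 1 139/293 = 47.4%, Blend 2 264/468 = 56.4% → Blend 2
Blend 1 wins each soil group but Blend 2 wins overall — the comparison reverses. Blend 1's plots skew toward clay, which has a lower base rate.

Yes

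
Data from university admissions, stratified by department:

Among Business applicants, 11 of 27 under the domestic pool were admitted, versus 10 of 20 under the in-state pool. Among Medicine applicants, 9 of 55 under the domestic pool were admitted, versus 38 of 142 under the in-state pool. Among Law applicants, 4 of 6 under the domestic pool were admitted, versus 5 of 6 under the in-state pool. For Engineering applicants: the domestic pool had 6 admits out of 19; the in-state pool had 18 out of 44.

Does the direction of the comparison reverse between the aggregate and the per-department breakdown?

No

Business: the domestic pool 11/27 = 40.7%, the in-state pool 10/20 = 50.0% → the in-state pool
Medicine: the domestic pool 9/55 = 16.4%, the in-state pool 38/142 = 26.8% → the in-state pool
Law: the domestic pool 4/6 = 66.7%, the in-state pool 5/6 = 83.3% → the in-state pool
Engineering: the domestic pool 6/19 = 31.6%, the in-state pool 18/44 = 40.9% → the in-state pool
Overall: the domestic pool 30/107 = 28.0%, the in-state pool 71/212 = 33.5% → the in-state pool
The in-state pool wins overall and in every department group — no reversal.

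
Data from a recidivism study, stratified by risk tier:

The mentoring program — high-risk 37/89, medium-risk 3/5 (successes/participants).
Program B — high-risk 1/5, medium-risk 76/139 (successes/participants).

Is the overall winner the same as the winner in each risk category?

No

High-risk: the mentoring program 37/89 = 41.6%, Program B 1/5 = 20.0% → the mentoring program
Medium-risk: the mentoring program 3/5 = 60.0%, Program B 76/139 = 54.7% → the mentoring program
Overall: the mentoring program 40/94 = 42.6%, Program B 77/144 = 53.5% → Program B
The mentoring program wins each risk group but Program B wins overall — the comparison reverses. The mentoring program's participants skew toward high-risk, which has a lower base rate.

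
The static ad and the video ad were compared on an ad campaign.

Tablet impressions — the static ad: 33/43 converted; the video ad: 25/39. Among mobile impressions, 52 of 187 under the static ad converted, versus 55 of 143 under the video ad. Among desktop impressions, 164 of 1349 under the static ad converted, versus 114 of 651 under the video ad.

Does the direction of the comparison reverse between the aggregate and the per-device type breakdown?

No

Tablet: the static ad 33/43 = 76.7%, the video ad 25/39 = 64.1% → the static ad
Mobile: the static ad 52/187 = 27.8%, the video ad 55/143 = 38.5% → the video ad
Desktop: the static ad 164/1349 = 12.2%, the video ad 114/651 = 17.5% → the video ad
Overall: the static ad 249/1579 = 15.8%, the video ad 194/833 = 23.3% → the video ad
Neither sweeps: the static ad wins 1 of 3 groups, the video ad wins 2. The video ad wins overall but not every group — no Simpson reversal.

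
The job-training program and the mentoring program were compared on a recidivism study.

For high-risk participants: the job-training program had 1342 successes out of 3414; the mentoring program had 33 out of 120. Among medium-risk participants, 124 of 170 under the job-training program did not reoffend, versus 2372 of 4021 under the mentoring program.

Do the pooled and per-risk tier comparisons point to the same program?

High-risk: the job-training program 1342/3414 = 39.3%, the mentoring program 33/120 = 27.5% → the job-training program
Medium-risk: the job-training program 124/170 = 72.9%, the mentoring program 2372/4021 = 59.0% → the job-training program
Overall: the job-training program 1466/3584 = 40.9%, the mentoring program 2405/4141 = 58.1% → the mentoring program
The job-training program wins each risk group but the mentoring program wins overall — the comparison reverses. The job-training program's participants skew toward high-risk, which has a lower base rate.

No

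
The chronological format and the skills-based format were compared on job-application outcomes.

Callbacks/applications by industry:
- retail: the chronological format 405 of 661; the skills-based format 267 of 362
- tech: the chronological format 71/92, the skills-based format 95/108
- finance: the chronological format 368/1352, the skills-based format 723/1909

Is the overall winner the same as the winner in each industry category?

Retail: the chronological format 405/661 = 61.3%, the skills-based format 267/362 = 73.8% → the skills-based format
Tech: the chronological format 71/92 = 77.2%, the skills-based format 95/108 = 88.0% → the skills-based format
Finance: the chronological format 368/1352 = 27.2%, the skills-based format 723/1909 = 37.9% → the skills-based format
Overall: the chronological format 844/2105 = 40.1%, the skills-based format 1085/2379 = 45.6% → the skills-based format
The skills-based format wins overall and in every industry group — no reversal.

Yes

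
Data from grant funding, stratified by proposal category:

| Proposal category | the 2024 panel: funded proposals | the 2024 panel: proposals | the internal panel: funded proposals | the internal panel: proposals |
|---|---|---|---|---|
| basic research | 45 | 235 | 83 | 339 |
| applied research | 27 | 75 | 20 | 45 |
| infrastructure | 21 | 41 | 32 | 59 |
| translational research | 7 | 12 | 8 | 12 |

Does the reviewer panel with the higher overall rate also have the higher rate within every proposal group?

Basic research: the 2024 panel 45/235 = 19.1%, the internal panel 83/339 = 24.5% → the internal panel
Applied research: the 2024 panel 27/75 = 36.0%, the internal panel 20/45 = 44.4% → the internal panel
Infrastructure: the 2024 panel 21/41 = 51.2%, the internal panel 32/59 = 54.2% → the internal panel
Translational research: the 2024 panel 7/12 = 58.3%, the internal panel 8/12 = 66.7% → the internal panel
Overall: the 2024 panel 100/363 = 27.5%, the internal panel 143/455 = 31.4% → the internal panel
The internal panel wins overall and in every proposal group — no reversal.

Yes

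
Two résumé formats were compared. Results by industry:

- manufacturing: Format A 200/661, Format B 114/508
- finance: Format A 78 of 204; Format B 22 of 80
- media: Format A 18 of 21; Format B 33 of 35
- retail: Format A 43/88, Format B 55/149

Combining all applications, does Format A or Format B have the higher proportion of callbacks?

Format A

Manufacturing: Format A 200/661 = 30.3%, Format B 114/508 = 22.4% → Format A
Finance: Format A 78/204 = 38.2%, Format B 22/80 = 27.5% → Format A
Media: Format A 18/21 = 85.7%, Format B 33/35 = 94.3% → Format B
Retail: Format A 43/88 = 48.9%, Format B 55/149 = 36.9% → Format A
Overall: Format A 339/974 = 34.8%, Format B 224/772 = 29.0% → Format A
(Neither sweeps every industry group, but Format A has the higher pooled rate.)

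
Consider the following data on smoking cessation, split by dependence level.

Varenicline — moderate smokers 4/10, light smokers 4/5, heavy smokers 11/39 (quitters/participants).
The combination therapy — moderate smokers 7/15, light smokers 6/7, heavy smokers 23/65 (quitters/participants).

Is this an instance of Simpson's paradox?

Moderate smokers: varenicline 4/10 = 40.0%, the combination therapy 7/15 = 46.7% → the combination therapy
Light smokers: varenicline 4/5 = 80.0%, the combination therapy 6/7 = 85.7% → the combination therapy
Heavy smokers: varenicline 11/39 = 28.2%, the combination therapy 23/65 = 35.4% → the combination therapy
Overall: varenicline 19/54 = 35.2%, the combination therapy 36/87 = 41.4% → the combination therapy
The combination therapy wins overall and in every dependence group — no reversal.

No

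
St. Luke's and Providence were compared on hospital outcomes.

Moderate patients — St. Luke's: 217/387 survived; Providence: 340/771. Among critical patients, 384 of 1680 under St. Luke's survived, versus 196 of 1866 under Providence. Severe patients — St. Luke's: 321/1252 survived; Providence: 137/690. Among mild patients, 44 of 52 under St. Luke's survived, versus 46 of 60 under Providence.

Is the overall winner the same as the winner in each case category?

Moderate: St. Luke's 217/387 = 56.1%, Providence 340/771 = 44.1% → St. Luke's
Critical: St. Luke's 384/1680 = 22.9%, Providence 196/1866 = 10.5% → St. Luke's
Severe: St. Luke's 321/1252 = 25.6%, Providence 137/690 = 19.9% → St. Luke's
Mild: St. Luke's 44/52 = 84.6%, Providence 46/60 = 76.7% → St. Luke's
Overall: St. Luke's 966/3371 = 28.7%, Providence 719/3387 = 21.2% → St. Luke's
St. Luke's wins overall and in every case group — no reversal.

Yes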